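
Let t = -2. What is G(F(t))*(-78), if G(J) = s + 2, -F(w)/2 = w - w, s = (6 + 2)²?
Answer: -5148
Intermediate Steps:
s = 64 (s = 8² = 64)
F(w) = 0 (F(w) = -2*(w - w) = -2*0 = 0)
G(J) = 66 (G(J) = 64 + 2 = 66)
G(F(t))*(-78) = 66*(-78) = -5148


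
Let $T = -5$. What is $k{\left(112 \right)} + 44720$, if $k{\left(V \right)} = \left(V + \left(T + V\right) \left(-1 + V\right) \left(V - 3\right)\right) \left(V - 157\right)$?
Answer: $-58217005$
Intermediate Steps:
$k{\left(V \right)} = \left(-157 + V\right) \left(V + \left(-1 + V\right) \left(-5 + V\right) \left(-3 + V\right)\right)$ ($k{\left(V \right)} = \left(V + \left(-5 + V\right) \left(-1 + V\right) \left(V - 3\right)\right) \left(V - 157\right) = \left(V + \left(-5 + V\right) \left(-1 + V\right) \left(-3 + V\right)\right) \left(-157 + V\right) = \left(V + \left(-1 + V\right) \left(-5 + V\right) \left(-3 + V\right)\right) \left(-157 + V\right) = \left(-157 + V\right) \left(V + \left(-1 + V\right) \left(-5 + V\right) \left(-3 + V\right)\right)$)
$k{\left(112 \right)} + 44720 = \left(2355 + 112^{4} - 423696 - 166 \cdot 112^{3} + 1437 \cdot 112^{2}\right) + 44720 = \left(2355 + 157351936 - 423696 - 233218048 + 1437 \cdot 12544\right) + 44720 = \left(2355 + 157351936 - 423696 - 233218048 + 18025728\right) + 44720 = -58261725 + 44720 = -58217005$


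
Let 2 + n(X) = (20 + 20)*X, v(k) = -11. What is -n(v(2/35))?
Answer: 442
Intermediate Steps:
n(X) = -2 + 40*X (n(X) = -2 + (20 + 20)*X = -2 + 40*X)
-n(v(2/35)) = -(-2 + 40*(-11)) = -(-2 - 440) = -1*(-442) = 442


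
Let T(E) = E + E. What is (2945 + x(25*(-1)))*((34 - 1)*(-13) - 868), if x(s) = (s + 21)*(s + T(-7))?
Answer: -4021997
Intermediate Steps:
T(E) = 2*E
x(s) = (-14 + s)*(21 + s) (x(s) = (s + 21)*(s + 2*(-7)) = (21 + s)*(s - 14) = (21 + s)*(-14 + s) = (-14 + s)*(21 + s))
(2945 + x(25*(-1)))*((34 - 1)*(-13) - 868) = (2945 + (-294 + (25*(-1))² + 7*(25*(-1))))*((34 - 1)*(-13) - 868) = (2945 + (-294 + (-25)² + 7*(-25)))*(33*(-13) - 868) = (2945 + (-294 + 625 - 175))*(-429 - 868) = (2945 + 156)*(-1297) = 3101*(-1297) = -4021997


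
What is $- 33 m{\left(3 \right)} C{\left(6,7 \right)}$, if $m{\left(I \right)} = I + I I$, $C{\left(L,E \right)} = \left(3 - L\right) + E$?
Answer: $-1584$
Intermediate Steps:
$C{\left(L,E \right)} = 3 + E - L$
$m{\left(I \right)} = I + I^{2}$
$- 33 m{\left(3 \right)} C{\left(6,7 \right)} = - 33 \cdot 3 \left(1 + 3\right) \left(3 + 7 - 6\right) = - 33 \cdot 3 \cdot 4 \left(3 + 7 - 6\right) = \left(-33\right) 12 \cdot 4 = \left(-396\right) 4 = -1584$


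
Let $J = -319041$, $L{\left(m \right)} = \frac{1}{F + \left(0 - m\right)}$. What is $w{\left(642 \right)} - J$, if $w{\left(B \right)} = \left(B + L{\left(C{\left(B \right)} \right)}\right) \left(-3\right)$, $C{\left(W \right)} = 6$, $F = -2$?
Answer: $\frac{2536923}{8} \approx 3.1712 \cdot 10^{5}$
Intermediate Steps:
$L{\left(m \right)} = \frac{1}{-2 - m}$ ($L{\left(m \right)} = \frac{1}{-2 + \left(0 - m\right)} = \frac{1}{-2 - m}$)
$w{\left(B \right)} = \frac{3}{8} - 3 B$ ($w{\left(B \right)} = \left(B - \frac{1}{2 + 6}\right) \left(-3\right) = \left(B - \frac{1}{8}\right) \left(-3\right) = \left(- \frac{1}{8} + B\right) \left(-3\right) = \frac{3}{8} - 3 B$)
$w{\left(642 \right)} - J = \left(\frac{3}{8} - 1926\right) - -319041 = \left(\frac{3}{8} - 1926\right) + 319041 = - \frac{15405}{8} + 319041 = \frac{2536923}{8}$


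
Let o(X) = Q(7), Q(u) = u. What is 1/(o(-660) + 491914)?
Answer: 1/491921 ≈ 2.0328e-6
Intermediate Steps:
o(X) = 7
1/(o(-660) + 491914) = 1/(7 + 491914) = 1/491921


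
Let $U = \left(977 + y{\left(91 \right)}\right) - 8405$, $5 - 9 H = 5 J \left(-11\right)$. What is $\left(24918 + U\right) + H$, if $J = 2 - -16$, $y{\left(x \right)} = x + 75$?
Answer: $\frac{159899}{9} \approx 17767.0$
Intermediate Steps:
$y{\left(x \right)} = 75 + x$
$J = 18$ ($J = 2 + 16 = 18$)
$H = \frac{995}{9}$ ($H = \frac{5}{9} - \frac{5 \cdot 18 \left(-11\right)}{9} = \frac{5}{9} - \frac{90 \left(-11\right)}{9} = \frac{5}{9} - -110 = \frac{5}{9} + 110 = \frac{995}{9} \approx 110.56$)
$U = -7262$ ($U = \left(977 + \left(75 + 91\right)\right) - 8405 = \left(977 + 166\right) - 8405 = 1143 - 8405 = -7262$)
$\left(24918 + U\right) + H = \left(24918 - 7262\right) + \frac{995}{9} = 17656 + \frac{995}{9} = \frac{159899}{9}$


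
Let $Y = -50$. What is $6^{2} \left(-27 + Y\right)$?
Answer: $-2772$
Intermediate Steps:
$6^{2} \left(-27 + Y\right) = 6^{2} \left(-27 - 50\right) = 36 \left(-77\right) = -2772$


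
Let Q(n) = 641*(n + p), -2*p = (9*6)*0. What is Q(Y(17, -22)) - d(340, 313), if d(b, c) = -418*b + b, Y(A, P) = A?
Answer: 152677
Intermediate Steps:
p = 0 (p = -9*6*0/2 = -27*0 = -½*0 = 0)
d(b, c) = -417*b
Q(n) = 641*n (Q(n) = 641*(n + 0) = 641*n)
Q(Y(17, -22)) - d(340, 313) = 641*17 - (-417)*340 = 10897 - 1*(-141780) = 10897 + 141780 = 152677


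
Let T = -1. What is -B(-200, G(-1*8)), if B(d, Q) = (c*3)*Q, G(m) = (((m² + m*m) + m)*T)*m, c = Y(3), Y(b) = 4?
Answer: -11520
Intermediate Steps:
c = 4
G(m) = m*(-m - 2*m²) (G(m) = (((m² + m*m) + m)*(-1))*m = (((m² + m²) + m)*(-1))*m = ((2*m² + m)*(-1))*m = ((m + 2*m²)*(-1))*m = (-m - 2*m²)*m = m*(-m - 2*m²))
B(d, Q) = 12*Q (B(d, Q) = (4*3)*Q = 12*Q)
-B(-200, G(-1*8)) = -12*(-1*8)²*(-1 - (-2)*8) = -12*(-8)²*(-1 - 2*(-8)) = -12*64*(-1 + 16) = -12*64*15 = -12*960 = -1*11520 = -11520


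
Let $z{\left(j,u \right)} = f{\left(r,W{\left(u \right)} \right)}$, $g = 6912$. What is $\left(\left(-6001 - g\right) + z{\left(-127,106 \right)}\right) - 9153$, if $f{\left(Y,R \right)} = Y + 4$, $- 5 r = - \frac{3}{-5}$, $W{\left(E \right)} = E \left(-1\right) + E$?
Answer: $- \frac{551553}{25} \approx -22062.0$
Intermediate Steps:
$W{\left(E \right)} = 0$ ($W{\left(E \right)} = - E + E = 0$)
$r = - \frac{3}{25}$ ($r = - \frac{\left(-3\right) \frac{1}{-5}}{5} = - \frac{\left(-3\right) \left(- \frac{1}{5}\right)}{5} = \left(- \frac{1}{5}\right) \frac{3}{5} = - \frac{3}{25} \approx -0.12$)
$f{\left(Y,R \right)} = 4 + Y$
$z{\left(j,u \right)} = \frac{97}{25}$ ($z{\left(j,u \right)} = 4 - \frac{3}{25} = \frac{97}{25}$)
$\left(\left(-6001 - g\right) + z{\left(-127,106 \right)}\right) - 9153 = \left(\left(-6001 - 6912\right) + \frac{97}{25}\right) - 9153 = \left(-12913 + \frac{97}{25}\right) - 9153 = - \frac{322728}{25} - 9153 = - \frac{551553}{25}$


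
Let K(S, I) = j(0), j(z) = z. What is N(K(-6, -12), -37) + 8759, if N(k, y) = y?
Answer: 8722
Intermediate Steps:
K(S, I) = 0
N(K(-6, -12), -37) + 8759 = -37 + 8759 = 8722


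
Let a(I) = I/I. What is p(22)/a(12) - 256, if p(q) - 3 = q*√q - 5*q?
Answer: -363 + 22*√22 ≈ -259.81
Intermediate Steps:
p(q) = 3 + q^(3/2) - 5*q (p(q) = 3 + (q*√q - 5*q) = 3 + (q^(3/2) - 5*q) = 3 + q^(3/2) - 5*q)
a(I) = 1
p(22)/a(12) - 256 = (3 + 22^(3/2) - 5*22)/1 - 256 = (3 + 22*√22 - 110)*1 - 256 = (-107 + 22*√22)*1 - 256 = (-107 + 22*√22) - 256 = -363 + 22*√22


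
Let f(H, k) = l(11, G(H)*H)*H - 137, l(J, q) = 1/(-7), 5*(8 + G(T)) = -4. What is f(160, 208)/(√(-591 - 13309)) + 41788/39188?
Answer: 10447/9797 + 1119*I*√139/9730 ≈ 1.0663 + 1.3559*I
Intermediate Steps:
G(T) = -44/5 (G(T) = -8 + (⅕)*(-4) = -8 - ⅘ = -44/5)
l(J, q) = -⅐
f(H, k) = -137 - H/7 (f(H, k) = -H/7 - 137 = -137 - H/7)
f(160, 208)/(√(-591 - 13309)) + 41788/39188 = (-137 - ⅐*160)/(√(-591 - 13309)) + 41788/39188 = (-137 - 160/7)/(√(-13900)) + 41788*(1/39188) = -1119*(-I*√139/1390)/7 + 10447/9797 = -(-1119)*I*√139/9730 + 10447/9797 = 1119*I*√139/9730 + 10447/9797 = 10447/9797 + 1119*I*√139/9730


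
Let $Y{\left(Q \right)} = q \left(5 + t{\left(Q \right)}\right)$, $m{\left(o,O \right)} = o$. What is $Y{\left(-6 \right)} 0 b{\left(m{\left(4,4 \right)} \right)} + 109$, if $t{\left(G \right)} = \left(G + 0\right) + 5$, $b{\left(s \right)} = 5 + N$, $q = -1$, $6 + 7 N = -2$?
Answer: $109$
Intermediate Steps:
$N = - \frac{8}{7}$ ($N = - \frac{6}{7} + \frac{1}{7} \left(-2\right) = - \frac{6}{7} - \frac{2}{7} = - \frac{8}{7} \approx -1.1429$)
$b{\left(s \right)} = \frac{27}{7}$ ($b{\left(s \right)} = 5 - \frac{8}{7} = \frac{27}{7}$)
$t{\left(G \right)} = 5 + G$ ($t{\left(G \right)} = G + 5 = 5 + G$)
$Y{\left(Q \right)} = -10 - Q$ ($Y{\left(Q \right)} = - (5 + \left(5 + Q\right)) = - (10 + Q) = -10 - Q$)
$Y{\left(-6 \right)} 0 b{\left(m{\left(4,4 \right)} \right)} + 109 = \left(-10 - -6\right) 0 \cdot \frac{27}{7} + 109 = \left(-10 + 6\right) 0 + 109 = \left(-4\right) 0 + 109 = 0 + 109 = 109$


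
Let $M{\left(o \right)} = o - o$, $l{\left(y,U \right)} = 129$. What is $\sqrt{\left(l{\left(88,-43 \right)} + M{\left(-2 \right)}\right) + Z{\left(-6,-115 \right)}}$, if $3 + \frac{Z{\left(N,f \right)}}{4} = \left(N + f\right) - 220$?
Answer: $i \sqrt{1247} \approx 35.313 i$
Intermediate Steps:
$M{\left(o \right)} = 0$
$Z{\left(N,f \right)} = -892 + 4 N + 4 f$ ($Z{\left(N,f \right)} = -12 + 4 \left(\left(N + f\right) - 220\right) = -12 + 4 \left(-220 + N + f\right) = -12 + \left(-880 + 4 N + 4 f\right) = -892 + 4 N + 4 f$)
$\sqrt{\left(l{\left(88,-43 \right)} + M{\left(-2 \right)}\right) + Z{\left(-6,-115 \right)}} = \sqrt{\left(129 + 0\right) + \left(-892 + 4 \left(-6\right) + 4 \left(-115\right)\right)} = \sqrt{129 - 1376} = \sqrt{-1247} = i \sqrt{1247}$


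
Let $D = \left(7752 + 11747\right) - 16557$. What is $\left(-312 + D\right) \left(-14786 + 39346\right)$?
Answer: $64592800$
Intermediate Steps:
$D = 2942$ ($D = 19499 - 16557 = 2942$)
$\left(-312 + D\right) \left(-14786 + 39346\right) = \left(-312 + 2942\right) \left(-14786 + 39346\right) = 2630 \cdot 24560 = 64592800$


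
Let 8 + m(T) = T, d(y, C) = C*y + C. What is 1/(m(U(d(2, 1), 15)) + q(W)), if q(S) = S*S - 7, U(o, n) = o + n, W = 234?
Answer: 1/54759 ≈ 1.8262e-5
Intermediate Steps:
d(y, C) = C + C*y
U(o, n) = n + o
m(T) = -8 + T
q(S) = -7 + S² (q(S) = S² - 7 = -7 + S²)
1/(m(U(d(2, 1), 15)) + q(W)) = 1/((-8 + (15 + 1*(1 + 2))) + (-7 + 234²)) = 1/((-8 + (15 + 1*3)) + (-7 + 54756)) = 1/((-8 + (15 + 3)) + 54749) = 1/((-8 + 18) + 54749) = 1/(10 + 54749) = 1/54759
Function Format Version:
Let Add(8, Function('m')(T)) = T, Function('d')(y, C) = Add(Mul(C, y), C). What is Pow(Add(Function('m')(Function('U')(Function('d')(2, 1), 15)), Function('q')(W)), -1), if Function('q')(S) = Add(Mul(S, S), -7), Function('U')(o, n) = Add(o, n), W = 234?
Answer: Rational(1, 54759) ≈ 1.8262e-5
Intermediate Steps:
Function('d')(y, C) = Add(C, Mul(C, y))
Function('U')(o, n) = Add(n, o)
Function('m')(T) = Add(-8, T)
Function('q')(S) = Add(-7, Pow(S, 2)) (Function('q')(S) = Add(Pow(S, 2), -7) = Add(-7, Pow(S, 2)))
Pow(Add(Function('m')(Function('U')(Function('d')(2, 1), 15)), Function('q')(W)), -1) = Pow(Add(Add(-8, Add(15, Mul(1, Add(1, 2)))), Add(-7, Pow(234, 2))), -1) = Pow(Add(Add(-8, Add(15, Mul(1, 3))), Add(-7, 54756)), -1) = Pow(Add(Add(-8, Add(15, 3)), 54749), -1) = Pow(Add(Add(-8, 18), 54749), -1) = Pow(Add(10, 54749), -1) = Pow(54759, -1) = Rational(1, 54759)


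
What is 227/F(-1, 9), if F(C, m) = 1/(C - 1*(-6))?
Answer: 1135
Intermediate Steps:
F(C, m) = 1/(6 + C) (F(C, m) = 1/(C + 6) = 1/(6 + C))
227/F(-1, 9) = 227/(1/(6 - 1)) = 227/(1/5) = 227*5 = 1135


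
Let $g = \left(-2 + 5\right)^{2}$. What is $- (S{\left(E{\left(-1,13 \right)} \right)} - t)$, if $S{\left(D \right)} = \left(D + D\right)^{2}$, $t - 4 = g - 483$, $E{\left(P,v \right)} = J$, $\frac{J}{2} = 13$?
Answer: $-3174$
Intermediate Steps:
$J = 26$ ($J = 2 \cdot 13 = 26$)
$E{\left(P,v \right)} = 26$
$g = 9$ ($g = 3^{2} = 9$)
$t = -470$ ($t = 4 + \left(9 - 483\right) = 4 - 474 = -470$)
$S{\left(D \right)} = 4 D^{2}$ ($S{\left(D \right)} = \left(2 D\right)^{2} = 4 D^{2}$)
$- (S{\left(E{\left(-1,13 \right)} \right)} - t) = - (4 \cdot 26^{2} - -470) = - (4 \cdot 676 + 470) = - (2704 + 470) = \left(-1\right) 3174 = -3174$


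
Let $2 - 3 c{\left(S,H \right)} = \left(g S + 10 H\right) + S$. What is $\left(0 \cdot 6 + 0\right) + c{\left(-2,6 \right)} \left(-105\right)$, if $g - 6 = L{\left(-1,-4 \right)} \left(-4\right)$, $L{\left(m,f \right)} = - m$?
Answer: $1820$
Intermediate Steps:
$g = 2$ ($g = 6 + \left(-1\right) \left(-1\right) \left(-4\right) = 6 + 1 \left(-4\right) = 6 - 4 = 2$)
$c{\left(S,H \right)} = \frac{2}{3} - S - \frac{10 H}{3}$ ($c{\left(S,H \right)} = \frac{2}{3} - \frac{\left(2 S + 10 H\right) + S}{3} = \frac{2}{3} - \frac{3 S + 10 H}{3} = \frac{2}{3} - \left(S + \frac{10 H}{3}\right) = \frac{2}{3} - S - \frac{10 H}{3}$)
$\left(0 \cdot 6 + 0\right) + c{\left(-2,6 \right)} \left(-105\right) = \left(0 \cdot 6 + 0\right) + \left(\frac{2}{3} - -2 - 20\right) \left(-105\right) = \left(0 + 0\right) + \left(\frac{2}{3} + 2 - 20\right) \left(-105\right) = 0 - -1820 = 0 + 1820 = 1820$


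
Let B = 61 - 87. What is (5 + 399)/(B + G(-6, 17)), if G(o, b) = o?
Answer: -101/8 ≈ -12.625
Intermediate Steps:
B = -26
(5 + 399)/(B + G(-6, 17)) = (5 + 399)/(-26 - 6) = 404/(-32) = 404*(-1/32) = -101/8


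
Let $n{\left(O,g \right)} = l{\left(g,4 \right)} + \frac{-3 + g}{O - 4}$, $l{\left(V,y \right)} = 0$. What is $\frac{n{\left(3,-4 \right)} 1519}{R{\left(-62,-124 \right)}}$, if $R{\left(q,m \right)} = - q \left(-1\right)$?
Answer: $- \frac{343}{2} \approx -171.5$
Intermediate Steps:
$R{\left(q,m \right)} = q$ ($R{\left(q,m \right)} = - \left(-1\right) q = q$)
$n{\left(O,g \right)} = \frac{-3 + g}{-4 + O}$ ($n{\left(O,g \right)} = 0 + \frac{-3 + g}{O - 4} = 0 + \frac{-3 + g}{-4 + O} = \frac{-3 + g}{-4 + O}$)
$\frac{n{\left(3,-4 \right)} 1519}{R{\left(-62,-124 \right)}} = \frac{\frac{-3 - 4}{-4 + 3} \cdot 1519}{-62} = \frac{1}{-1} \left(-7\right) 1519 \left(- \frac{1}{62}\right) = \left(-1\right) \left(-7\right) 1519 \left(- \frac{1}{62}\right) = 7 \cdot 1519 \left(- \frac{1}{62}\right) = 10633 \left(- \frac{1}{62}\right) = - \frac{343}{2}$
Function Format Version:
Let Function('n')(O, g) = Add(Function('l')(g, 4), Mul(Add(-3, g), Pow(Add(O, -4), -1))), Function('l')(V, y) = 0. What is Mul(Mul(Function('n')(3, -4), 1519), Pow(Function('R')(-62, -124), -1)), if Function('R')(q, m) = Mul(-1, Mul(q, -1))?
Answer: Rational(-343, 2) ≈ -171.50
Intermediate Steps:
Function('R')(q, m) = q (Function('R')(q, m) = Mul(-1, Mul(-1, q)) = q)
Function('n')(O, g) = Mul(Pow(Add(-4, O), -1), Add(-3, g)) (Function('n')(O, g) = Add(0, Mul(Add(-3, g), Pow(Add(O, -4), -1))) = Add(0, Mul(Add(-3, g), Pow(Add(-4, O), -1))) = Add(0, Mul(Pow(Add(-4, O), -1), Add(-3, g))) = Mul(Pow(Add(-4, O), -1), Add(-3, g)))
Mul(Mul(Function('n')(3, -4), 1519), Pow(Function('R')(-62, -124), -1)) = Mul(Mul(Mul(Pow(Add(-4, 3), -1), Add(-3, -4)), 1519), Pow(-62, -1)) = Mul(Mul(Mul(Pow(-1, -1), -7), 1519), Rational(-1, 62)) = Mul(Mul(Mul(-1, -7), 1519), Rational(-1, 62)) = Mul(Mul(7, 1519), Rational(-1, 62)) = Mul(10633, Rational(-1, 62)) = Rational(-343, 2)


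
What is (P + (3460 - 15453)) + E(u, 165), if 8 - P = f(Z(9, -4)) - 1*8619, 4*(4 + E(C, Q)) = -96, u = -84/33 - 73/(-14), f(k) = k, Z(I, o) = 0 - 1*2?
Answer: -3392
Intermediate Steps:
Z(I, o) = -2 (Z(I, o) = 0 - 2 = -2)
u = 411/154 (u = -84*1/33 - 73*(-1/14) = -28/11 + 73/14 = 411/154 ≈ 2.6688)
E(C, Q) = -28 (E(C, Q) = -4 + (¼)*(-96) = -4 - 24 = -28)
P = 8629 (P = 8 - (-2 - 1*8619) = 8 - (-2 - 8619) = 8 - 1*(-8621) = 8 + 8621 = 8629)
(P + (3460 - 15453)) + E(u, 165) = (8629 + (3460 - 15453)) - 28 = (8629 - 11993) - 28 = -3364 - 28 = -3392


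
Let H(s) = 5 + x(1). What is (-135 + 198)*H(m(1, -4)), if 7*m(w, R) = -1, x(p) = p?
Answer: 378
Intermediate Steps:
m(w, R) = -⅐ (m(w, R) = (⅐)*(-1) = -⅐)
H(s) = 6 (H(s) = 5 + 1 = 6)
(-135 + 198)*H(m(1, -4)) = (-135 + 198)*6 = 63*6 = 378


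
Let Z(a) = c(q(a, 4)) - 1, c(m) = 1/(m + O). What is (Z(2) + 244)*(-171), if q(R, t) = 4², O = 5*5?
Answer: -1703844/41 ≈ -41557.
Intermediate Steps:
O = 25
q(R, t) = 16
c(m) = 1/(25 + m) (c(m) = 1/(m + 25) = 1/(25 + m))
Z(a) = -40/41 (Z(a) = 1/(25 + 16) - 1 = 1/41 - 1 = -40/41)
(Z(2) + 244)*(-171) = (-40/41 + 244)*(-171) = (9964/41)*(-171) = -1703844/41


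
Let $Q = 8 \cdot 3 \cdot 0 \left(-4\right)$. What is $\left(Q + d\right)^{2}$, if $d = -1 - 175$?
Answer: $30976$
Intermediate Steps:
$d = -176$
$Q = 0$ ($Q = 24 \cdot 0 = 0$)
$\left(Q + d\right)^{2} = \left(0 - 176\right)^{2} = \left(-176\right)^{2} = 30976$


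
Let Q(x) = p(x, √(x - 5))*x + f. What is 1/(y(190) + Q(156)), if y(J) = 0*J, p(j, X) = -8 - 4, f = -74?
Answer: -1/1946 ≈ -0.00051387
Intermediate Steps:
p(j, X) = -12
Q(x) = -74 - 12*x (Q(x) = -12*x - 74 = -74 - 12*x)
y(J) = 0
1/(y(190) + Q(156)) = 1/(0 + (-74 - 12*156)) = 1/(0 + (-74 - 1872)) = 1/(0 - 1946) = 1/(-1946) = -1/1946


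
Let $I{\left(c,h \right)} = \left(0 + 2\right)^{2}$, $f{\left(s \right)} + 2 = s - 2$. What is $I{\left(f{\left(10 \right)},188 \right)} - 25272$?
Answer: $-25268$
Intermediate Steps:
$f{\left(s \right)} = -4 + s$ ($f{\left(s \right)} = -2 + \left(s - 2\right) = -2 + \left(-2 + s\right) = -4 + s$)
$I{\left(c,h \right)} = 4$ ($I{\left(c,h \right)} = 2^{2} = 4$)
$I{\left(f{\left(10 \right)},188 \right)} - 25272 = 4 - 25272 = -25268$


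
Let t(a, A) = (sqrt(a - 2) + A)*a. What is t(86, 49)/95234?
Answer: 2107/47617 + 86*sqrt(21)/47617 ≈ 0.052525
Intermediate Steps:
t(a, A) = a*(A + sqrt(-2 + a)) (t(a, A) = (sqrt(-2 + a) + A)*a = (A + sqrt(-2 + a))*a = a*(A + sqrt(-2 + a)))
t(86, 49)/95234 = (86*(49 + sqrt(-2 + 86)))/95234 = (86*(49 + sqrt(84)))*(1/95234) = (86*(49 + 2*sqrt(21)))*(1/95234) = (4214 + 172*sqrt(21))*(1/95234) = 2107/47617 + 86*sqrt(21)/47617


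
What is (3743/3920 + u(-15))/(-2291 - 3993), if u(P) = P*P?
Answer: -885743/24633280 ≈ -0.035957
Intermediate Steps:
u(P) = P**2
(3743/3920 + u(-15))/(-2291 - 3993) = (3743/3920 + (-15)**2)/(-2291 - 3993) = (3743*(1/3920) + 225)/(-6284) = (3743/3920 + 225)*(-1/6284) = (885743/3920)*(-1/6284) = -885743/24633280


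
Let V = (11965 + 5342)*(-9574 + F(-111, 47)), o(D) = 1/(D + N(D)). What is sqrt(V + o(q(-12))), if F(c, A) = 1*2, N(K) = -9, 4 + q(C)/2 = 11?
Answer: I*sqrt(4141565095)/5 ≈ 12871.0*I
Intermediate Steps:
q(C) = 14 (q(C) = -8 + 2*11 = -8 + 22 = 14)
o(D) = 1/(-9 + D) (o(D) = 1/(D - 9) = 1/(-9 + D))
F(c, A) = 2
V = -165662604 (V = (11965 + 5342)*(-9574 + 2) = 17307*(-9572) = -165662604)
sqrt(V + o(q(-12))) = sqrt(-165662604 + 1/(-9 + 14)) = sqrt(-165662604 + 1/5) = sqrt(-828313019/5) = I*sqrt(4141565095)/5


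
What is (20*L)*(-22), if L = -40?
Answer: 17600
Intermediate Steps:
(20*L)*(-22) = (20*(-40))*(-22) = -800*(-22) = 17600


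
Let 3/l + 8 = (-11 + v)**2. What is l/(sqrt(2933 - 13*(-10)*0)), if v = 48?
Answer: 3*sqrt(2933)/3991813 ≈ 4.0701e-5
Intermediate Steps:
l = 3/1361 (l = 3/(-8 + (-11 + 48)**2) = 3/(-8 + 37**2) = 3/(-8 + 1369) = 3/1361 ≈ 0.0022043)
l/(sqrt(2933 - 13*(-10)*0)) = 3/(1361*(sqrt(2933 - 13*(-10)*0))) = 3/(1361*(sqrt(2933 + 130*0))) = 3/(1361*(sqrt(2933 + 0))) = 3/(1361*(sqrt(2933))) = 3*(sqrt(2933)/2933)/1361 = 3*sqrt(2933)/3991813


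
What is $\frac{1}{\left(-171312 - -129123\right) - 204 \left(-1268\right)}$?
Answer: $\frac{1}{216483} \approx 4.6193 \cdot 10^{-6}$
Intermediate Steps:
$\frac{1}{\left(-171312 - -129123\right) - 204 \left(-1268\right)} = \frac{1}{\left(-171312 + 129123\right) - -258672} = \frac{1}{-42189 + 258672} = \frac{1}{216483}$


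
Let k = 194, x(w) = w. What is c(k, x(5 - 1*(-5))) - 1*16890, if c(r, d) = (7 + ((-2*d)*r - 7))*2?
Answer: -24650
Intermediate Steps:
c(r, d) = -4*d*r (c(r, d) = (7 + (-2*d*r - 7))*2 = (7 + (-7 - 2*d*r))*2 = -2*d*r*2 = -4*d*r)
c(k, x(5 - 1*(-5))) - 1*16890 = -4*(5 - 1*(-5))*194 - 1*16890 = -4*(5 + 5)*194 - 16890 = -4*10*194 - 16890 = -7760 - 16890 = -24650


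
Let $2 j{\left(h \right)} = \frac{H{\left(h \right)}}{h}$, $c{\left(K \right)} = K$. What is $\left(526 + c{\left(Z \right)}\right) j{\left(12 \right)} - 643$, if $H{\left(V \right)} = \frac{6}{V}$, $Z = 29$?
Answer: $- \frac{10103}{16} \approx -631.44$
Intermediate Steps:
$j{\left(h \right)} = \frac{3}{h^{2}}$ ($j{\left(h \right)} = \frac{\frac{6}{h} \frac{1}{h}}{2} = \frac{6 \frac{1}{h^{2}}}{2} = \frac{3}{h^{2}}$)
$\left(526 + c{\left(Z \right)}\right) j{\left(12 \right)} - 643 = \left(526 + 29\right) \frac{3}{144} - 643 = 555 \cdot 3 \cdot \frac{1}{144} - 643 = 555 \cdot \frac{1}{48} - 643 = \frac{185}{16} - 643 = - \frac{10103}{16}$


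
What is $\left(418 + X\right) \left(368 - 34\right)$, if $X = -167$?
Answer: $83834$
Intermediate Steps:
$\left(418 + X\right) \left(368 - 34\right) = \left(418 - 167\right) \left(368 - 34\right) = 251 \cdot 334 = 83834$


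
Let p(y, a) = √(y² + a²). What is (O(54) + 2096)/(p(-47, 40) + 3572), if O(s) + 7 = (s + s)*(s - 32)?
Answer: 3189796/2551075 - 893*√3809/2551075 ≈ 1.2288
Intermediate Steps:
O(s) = -7 + 2*s*(-32 + s) (O(s) = -7 + (s + s)*(s - 32) = -7 + (2*s)*(-32 + s) = -7 + 2*s*(-32 + s))
p(y, a) = √(a² + y²)
(O(54) + 2096)/(p(-47, 40) + 3572) = ((-7 - 64*54 + 2*54²) + 2096)/(√(40² + (-47)²) + 3572) = ((-7 - 3456 + 2*2916) + 2096)/(√(1600 + 2209) + 3572) = ((-7 - 3456 + 5832) + 2096)/(√3809 + 3572) = (2369 + 2096)/(3572 + √3809) = 4465/(3572 + √3809)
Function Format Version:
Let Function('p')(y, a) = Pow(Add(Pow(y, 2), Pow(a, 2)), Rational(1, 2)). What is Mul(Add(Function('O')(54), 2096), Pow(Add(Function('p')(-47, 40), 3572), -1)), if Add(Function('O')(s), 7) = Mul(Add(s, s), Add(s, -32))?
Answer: Add(Rational(3189796, 2551075), Mul(Rational(-893, 2551075), Pow(3809, Rational(1, 2)))) ≈ 1.2288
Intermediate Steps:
Function('O')(s) = Add(-7, Mul(2, s, Add(-32, s))) (Function('O')(s) = Add(-7, Mul(Add(s, s), Add(s, -32))) = Add(-7, Mul(Mul(2, s), Add(-32, s))) = Add(-7, Mul(2, s, Add(-32, s))))
Function('p')(y, a) = Pow(Add(Pow(a, 2), Pow(y, 2)), Rational(1, 2))
Mul(Add(Function('O')(54), 2096), Pow(Add(Function('p')(-47, 40), 3572), -1)) = Mul(Add(Add(-7, Mul(-64, 54), Mul(2, Pow(54, 2))), 2096), Pow(Add(Pow(Add(Pow(40, 2), Pow(-47, 2)), Rational(1, 2)), 3572), -1)) = Mul(Add(Add(-7, -3456, Mul(2, 2916)), 2096), Pow(Add(Pow(Add(1600, 2209), Rational(1, 2)), 3572), -1)) = Mul(Add(Add(-7, -3456, 5832), 2096), Pow(Add(Pow(3809, Rational(1, 2)), 3572), -1)) = Mul(Add(2369, 2096), Pow(Add(3572, Pow(3809, Rational(1, 2))), -1)) = Mul(4465, Pow(Add(3572, Pow(3809, Rational(1, 2))), -1))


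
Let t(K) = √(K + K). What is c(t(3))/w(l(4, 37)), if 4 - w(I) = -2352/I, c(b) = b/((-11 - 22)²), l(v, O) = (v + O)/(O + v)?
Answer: √6/2565684 ≈ 9.5471e-7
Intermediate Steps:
l(v, O) = 1 (l(v, O) = (O + v)/(O + v) = 1)
t(K) = √2*√K (t(K) = √(2*K) = √2*√K)
c(b) = b/1089 (c(b) = b/((-33)²) = b/1089)
w(I) = 4 + 2352/I (w(I) = 4 - (-2352)/I = 4 + 2352/I)
c(t(3))/w(l(4, 37)) = ((√2*√3)/1089)/(4 + 2352/1) = (√6/1089)/(4 + 2352*1) = (√6/1089)/(4 + 2352) = (√6/1089)/2356 = (√6/1089)*(1/2356) = √6/2565684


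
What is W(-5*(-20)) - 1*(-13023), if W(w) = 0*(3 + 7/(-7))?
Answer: 13023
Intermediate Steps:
W(w) = 0 (W(w) = 0*(3 + 7*(-⅐)) = 0*(3 - 1) = 0*2 = 0)
W(-5*(-20)) - 1*(-13023) = 0 - 1*(-13023) = 0 + 13023 = 13023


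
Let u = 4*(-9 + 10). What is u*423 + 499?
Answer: 2191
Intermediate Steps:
u = 4 (u = 4*1 = 4)
u*423 + 499 = 4*423 + 499 = 1692 + 499 = 2191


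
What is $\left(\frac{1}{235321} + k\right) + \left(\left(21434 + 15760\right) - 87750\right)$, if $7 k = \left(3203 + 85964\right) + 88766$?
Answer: $- \frac{5915263976}{235321} \approx -25137.0$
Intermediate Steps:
$k = 25419$ ($k = \frac{\left(3203 + 85964\right) + 88766}{7} = \frac{89167 + 88766}{7} = \frac{1}{7} \cdot 177933 = 25419$)
$\left(\frac{1}{235321} + k\right) + \left(\left(21434 + 15760\right) - 87750\right) = \left(\frac{1}{235321} + 25419\right) + \left(\left(21434 + 15760\right) - 87750\right) = \left(\frac{1}{235321} + 25419\right) + \left(37194 - 87750\right) = \frac{5981624500}{235321} - 50556 = - \frac{5915263976}{235321}$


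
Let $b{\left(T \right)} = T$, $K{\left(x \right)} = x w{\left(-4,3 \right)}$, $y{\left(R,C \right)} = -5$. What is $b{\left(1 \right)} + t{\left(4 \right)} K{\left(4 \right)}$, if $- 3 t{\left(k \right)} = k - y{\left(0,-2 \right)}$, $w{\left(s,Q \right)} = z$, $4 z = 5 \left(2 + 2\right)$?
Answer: $-59$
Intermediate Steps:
$z = 5$ ($z = \frac{5 \left(2 + 2\right)}{4} = \frac{5 \cdot 4}{4} = \frac{1}{4} \cdot 20 = 5$)
$w{\left(s,Q \right)} = 5$
$K{\left(x \right)} = 5 x$ ($K{\left(x \right)} = x 5 = 5 x$)
$t{\left(k \right)} = - \frac{5}{3} - \frac{k}{3}$ ($t{\left(k \right)} = - \frac{k - -5}{3} = - \frac{k + 5}{3} = - \frac{5 + k}{3} = - \frac{5}{3} - \frac{k}{3}$)
$b{\left(1 \right)} + t{\left(4 \right)} K{\left(4 \right)} = 1 + \left(- \frac{5}{3} - \frac{4}{3}\right) 5 \cdot 4 = 1 + \left(- \frac{5}{3} - \frac{4}{3}\right) 20 = 1 - 60 = -59$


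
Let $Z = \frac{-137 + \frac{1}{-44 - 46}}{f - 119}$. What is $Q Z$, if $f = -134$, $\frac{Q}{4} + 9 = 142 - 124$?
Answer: $\frac{2242}{115} \approx 19.496$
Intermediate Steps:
$Q = 36$ ($Q = -36 + 4 \left(142 - 124\right) = -36 + 4 \cdot 18 = -36 + 72 = 36$)
$Z = \frac{1121}{2070}$ ($Z = \frac{-137 + \frac{1}{-44 - 46}}{-134 - 119} = \frac{-137 + \frac{1}{-90}}{-253} = \left(-137 - \frac{1}{90}\right) \left(- \frac{1}{253}\right) = \left(- \frac{12331}{90}\right) \left(- \frac{1}{253}\right) = \frac{1121}{2070} \approx 0.54155$)
$Q Z = 36 \cdot \frac{1121}{2070} = \frac{2242}{115}$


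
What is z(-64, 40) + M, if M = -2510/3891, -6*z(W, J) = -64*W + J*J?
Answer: -1232122/1297 ≈ -949.98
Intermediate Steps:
z(W, J) = -J²/6 + 32*W/3 (z(W, J) = -(-64*W + J*J)/6 = -(-64*W + J²)/6 = -(J² - 64*W)/6 = -J²/6 + 32*W/3)
M = -2510/3891 (M = -2510*1/3891 = -2510/3891 ≈ -0.64508)
z(-64, 40) + M = (-⅙*40² + (32/3)*(-64)) - 2510/3891 = (-⅙*1600 - 2048/3) - 2510/3891 = (-800/3 - 2048/3) - 2510/3891 = -2848/3 - 2510/3891 = -1232122/1297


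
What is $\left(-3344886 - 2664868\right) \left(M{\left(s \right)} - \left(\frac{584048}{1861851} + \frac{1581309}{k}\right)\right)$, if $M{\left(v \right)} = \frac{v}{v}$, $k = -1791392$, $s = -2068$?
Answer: $- \frac{15725145798717462595}{1667652493296} \approx -9.4295 \cdot 10^{6}$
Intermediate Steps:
$M{\left(v \right)} = 1$
$\left(-3344886 - 2664868\right) \left(M{\left(s \right)} - \left(\frac{584048}{1861851} + \frac{1581309}{k}\right)\right) = \left(-3344886 - 2664868\right) \left(1 - \left(- \frac{1581309}{1791392} + \frac{584048}{1861851}\right)\right) = - 6009754 \left(1 - - \frac{1897902828143}{3335304986592}\right) = - 6009754 \left(1 + \left(\frac{1581309}{1791392} - \frac{584048}{1861851}\right)\right) = - 6009754 \left(1 + \frac{1897902828143}{3335304986592}\right) = \left(-6009754\right) \frac{5233207814735}{3335304986592} = - \frac{15725145798717462595}{1667652493296}$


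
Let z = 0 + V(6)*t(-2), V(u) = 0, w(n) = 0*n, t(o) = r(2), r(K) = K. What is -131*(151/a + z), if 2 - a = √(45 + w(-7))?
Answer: 39562/41 + 59343*√5/41 ≈ 4201.4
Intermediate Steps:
t(o) = 2
w(n) = 0
a = 2 - 3*√5 (a = 2 - √(45 + 0) = 2 - √45 = 2 - 3*√5 ≈ -4.7082)
z = 0 (z = 0 + 0*2 = 0 + 0 = 0)
-131*(151/a + z) = -131*(151/(2 - 3*√5) + 0) = -19781/(2 - 3*√5)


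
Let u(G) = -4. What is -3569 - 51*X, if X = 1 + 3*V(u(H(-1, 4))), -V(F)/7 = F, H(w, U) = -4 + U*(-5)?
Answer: -7904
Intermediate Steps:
H(w, U) = -4 - 5*U
V(F) = -7*F
X = 85 (X = 1 + 3*(-7*(-4)) = 1 + 3*28 = 1 + 84 = 85)
-3569 - 51*X = -3569 - 51*85 = -3569 - 1*4335 = -3569 - 4335 = -7904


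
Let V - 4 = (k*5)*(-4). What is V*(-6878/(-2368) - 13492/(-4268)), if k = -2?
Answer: 7663045/28712 ≈ 266.89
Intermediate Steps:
V = 44 (V = 4 - 2*5*(-4) = 4 - 10*(-4) = 4 + 40 = 44)
V*(-6878/(-2368) - 13492/(-4268)) = 44*(-6878/(-2368) - 13492/(-4268)) = 44*(-6878*(-1/2368) - 13492*(-1/4268)) = 44*(3439/1184 + 3373/1067) = 44*(7663045/1263328) = 7663045/28712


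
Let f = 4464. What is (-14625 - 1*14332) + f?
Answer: -24493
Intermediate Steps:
(-14625 - 1*14332) + f = (-14625 - 1*14332) + 4464 = (-14625 - 14332) + 4464 = -28957 + 4464 = -24493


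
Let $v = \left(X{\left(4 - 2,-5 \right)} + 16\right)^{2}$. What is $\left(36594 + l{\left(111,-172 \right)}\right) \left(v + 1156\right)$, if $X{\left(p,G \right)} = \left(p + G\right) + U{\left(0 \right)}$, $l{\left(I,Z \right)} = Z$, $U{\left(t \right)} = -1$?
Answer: $47348600$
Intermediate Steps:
$X{\left(p,G \right)} = -1 + G + p$ ($X{\left(p,G \right)} = \left(p + G\right) - 1 = \left(G + p\right) - 1 = -1 + G + p$)
$v = 144$ ($v = \left(\left(-1 - 5 + \left(4 - 2\right)\right) + 16\right)^{2} = \left(\left(-1 - 5 + 2\right) + 16\right)^{2} = \left(-4 + 16\right)^{2} = 12^{2} = 144$)
$\left(36594 + l{\left(111,-172 \right)}\right) \left(v + 1156\right) = \left(36594 - 172\right) \left(144 + 1156\right) = 36422 \cdot 1300 = 47348600$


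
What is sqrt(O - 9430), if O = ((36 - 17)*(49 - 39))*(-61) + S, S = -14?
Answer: I*sqrt(21034) ≈ 145.03*I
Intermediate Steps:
O = -11604 (O = ((36 - 17)*(49 - 39))*(-61) - 14 = (19*10)*(-61) - 14 = 190*(-61) - 14 = -11590 - 14 = -11604)
sqrt(O - 9430) = sqrt(-11604 - 9430) = sqrt(-21034) = I*sqrt(21034)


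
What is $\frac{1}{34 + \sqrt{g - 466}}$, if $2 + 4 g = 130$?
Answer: $\frac{17}{795} - \frac{i \sqrt{434}}{1590} \approx 0.021384 - 0.013102 i$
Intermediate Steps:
$g = 32$ ($g = - \frac{1}{2} + \frac{1}{4} \cdot 130 = - \frac{1}{2} + \frac{65}{2} = 32$)
$\frac{1}{34 + \sqrt{g - 466}} = \frac{1}{34 + \sqrt{32 - 466}} = \frac{1}{34 + \sqrt{-434}} = \frac{1}{34 + i \sqrt{434}}$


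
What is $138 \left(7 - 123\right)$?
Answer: $-16008$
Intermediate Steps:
$138 \left(7 - 123\right) = 138 \left(-116\right) = -16008$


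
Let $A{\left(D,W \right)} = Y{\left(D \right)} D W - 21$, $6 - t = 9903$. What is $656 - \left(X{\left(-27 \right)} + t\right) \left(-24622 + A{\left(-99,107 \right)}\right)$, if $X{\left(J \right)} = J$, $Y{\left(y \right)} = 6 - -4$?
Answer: $-1295805796$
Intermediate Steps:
$Y{\left(y \right)} = 10$ ($Y{\left(y \right)} = 6 + 4 = 10$)
$t = -9897$ ($t = 6 - 9903 = -9897$)
$A{\left(D,W \right)} = -21 + 10 D W$ ($A{\left(D,W \right)} = 10 D W - 21 = -21 + 10 D W$)
$656 - \left(X{\left(-27 \right)} + t\right) \left(-24622 + A{\left(-99,107 \right)}\right) = 656 - \left(-27 - 9897\right) \left(-24622 + \left(-21 + 10 \left(-99\right) 107\right)\right) = 656 - - 9924 \left(-24622 - 105951\right) = 656 - \left(-9924\right) \left(-130573\right) = 656 - 1295806452 = -1295805796$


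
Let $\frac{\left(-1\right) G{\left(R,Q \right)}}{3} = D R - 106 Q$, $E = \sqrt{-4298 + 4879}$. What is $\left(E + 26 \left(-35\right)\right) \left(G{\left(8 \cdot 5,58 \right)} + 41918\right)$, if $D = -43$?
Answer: $-59625020 + 65522 \sqrt{581} \approx -5.8046 \cdot 10^{7}$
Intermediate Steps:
$E = \sqrt{581} \approx 24.104$
$G{\left(R,Q \right)} = 129 R + 318 Q$ ($G{\left(R,Q \right)} = - 3 \left(- 43 R - 106 Q\right) = - 3 \left(- 106 Q - 43 R\right) = 129 R + 318 Q$)
$\left(E + 26 \left(-35\right)\right) \left(G{\left(8 \cdot 5,58 \right)} + 41918\right) = \left(\sqrt{581} + 26 \left(-35\right)\right) \left(\left(129 \cdot 8 \cdot 5 + 318 \cdot 58\right) + 41918\right) = \left(\sqrt{581} - 910\right) \left(\left(129 \cdot 40 + 18444\right) + 41918\right) = \left(-910 + \sqrt{581}\right) \left(\left(5160 + 18444\right) + 41918\right) = \left(-910 + \sqrt{581}\right) \left(23604 + 41918\right) = \left(-910 + \sqrt{581}\right) 65522 = -59625020 + 65522 \sqrt{581}$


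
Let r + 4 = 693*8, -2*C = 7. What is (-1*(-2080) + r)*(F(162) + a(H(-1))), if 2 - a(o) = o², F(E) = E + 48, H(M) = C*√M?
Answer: 1708785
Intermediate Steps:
C = -7/2 (C = -½*7 = -7/2 ≈ -3.5000)
H(M) = -7*√M/2
r = 5540 (r = -4 + 693*8 = -4 + 5544 = 5540)
F(E) = 48 + E
a(o) = 2 - o²
(-1*(-2080) + r)*(F(162) + a(H(-1))) = (-1*(-2080) + 5540)*((48 + 162) + (2 - (-7*I/2)²)) = (2080 + 5540)*(210 + (2 - (-7*I/2)²)) = 7620*(210 + (2 - 1*(-49/4))) = 7620*(210 + (2 + 49/4)) = 7620*(210 + 57/4) = 7620*(897/4) = 1708785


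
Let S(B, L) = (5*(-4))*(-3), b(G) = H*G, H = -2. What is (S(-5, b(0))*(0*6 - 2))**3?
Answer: -1728000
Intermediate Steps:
b(G) = -2*G
S(B, L) = 60 (S(B, L) = -20*(-3) = 60)
(S(-5, b(0))*(0*6 - 2))**3 = (60*(0*6 - 2))**3 = (60*(0 - 2))**3 = (60*(-2))**3 = (-120)**3 = -1728000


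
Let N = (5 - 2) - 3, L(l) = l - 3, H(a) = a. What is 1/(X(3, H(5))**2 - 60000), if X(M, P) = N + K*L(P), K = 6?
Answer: -1/59856 ≈ -1.6707e-5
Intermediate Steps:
L(l) = -3 + l
N = 0 (N = 3 - 3 = 0)
X(M, P) = -18 + 6*P (X(M, P) = 0 + 6*(-3 + P) = 0 + (-18 + 6*P) = -18 + 6*P)
1/(X(3, H(5))**2 - 60000) = 1/((-18 + 6*5)**2 - 60000) = 1/((-18 + 30)**2 - 60000) = 1/(12**2 - 60000) = 1/(144 - 60000) = 1/(-59856) = -1/59856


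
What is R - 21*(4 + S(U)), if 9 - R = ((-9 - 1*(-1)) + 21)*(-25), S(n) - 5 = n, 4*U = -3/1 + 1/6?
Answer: 1279/8 ≈ 159.88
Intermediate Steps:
U = -17/24 (U = (-3/1 + 1/6)/4 = (-3*1 + 1*(⅙))/4 = (-3 + ⅙)/4 = (¼)*(-17/6) = -17/24 ≈ -0.70833)
S(n) = 5 + n
R = 334 (R = 9 - ((-9 - 1*(-1)) + 21)*(-25) = 9 - ((-9 + 1) + 21)*(-25) = 9 - (-8 + 21)*(-25) = 9 - 13*(-25) = 9 - 1*(-325) = 9 + 325 = 334)
R - 21*(4 + S(U)) = 334 - 21*(4 + (5 - 17/24)) = 334 - 21*(4 + 103/24) = 334 - 21*199/24 = 334 - 1393/8 = 1279/8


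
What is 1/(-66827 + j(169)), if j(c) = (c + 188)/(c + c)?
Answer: -338/22587169 ≈ -1.4964e-5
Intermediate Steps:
j(c) = (188 + c)/(2*c) (j(c) = (188 + c)/((2*c)) = (188 + c)*(1/(2*c)) = (188 + c)/(2*c))
1/(-66827 + j(169)) = 1/(-66827 + (½)*(188 + 169)/169) = 1/(-66827 + (½)*(1/169)*357) = 1/(-66827 + 357/338) = 1/(-22587169/338) = -338/22587169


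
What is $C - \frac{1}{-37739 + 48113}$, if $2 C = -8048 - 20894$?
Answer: $- \frac{150122155}{10374} \approx -14471.0$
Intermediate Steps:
$C = -14471$ ($C = \frac{-8048 - 20894}{2} = \frac{1}{2} \left(-28942\right) = -14471$)
$C - \frac{1}{-37739 + 48113} = -14471 - \frac{1}{-37739 + 48113} = -14471 - \frac{1}{10374} = - \frac{150122155}{10374}$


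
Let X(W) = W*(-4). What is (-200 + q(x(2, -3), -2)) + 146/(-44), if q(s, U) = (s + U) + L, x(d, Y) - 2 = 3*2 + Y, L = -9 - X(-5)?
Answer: -5045/22 ≈ -229.32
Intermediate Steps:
X(W) = -4*W
L = -29 (L = -9 - (-4)*(-5) = -9 - 1*20 = -9 - 20 = -29)
x(d, Y) = 8 + Y (x(d, Y) = 2 + (3*2 + Y) = 2 + (6 + Y) = 8 + Y)
q(s, U) = -29 + U + s (q(s, U) = (s + U) - 29 = (U + s) - 29 = -29 + U + s)
(-200 + q(x(2, -3), -2)) + 146/(-44) = (-200 + (-29 - 2 + (8 - 3))) + 146/(-44) = (-200 + (-29 - 2 + 5)) + 146*(-1/44) = (-200 - 26) - 73/22 = -226 - 73/22 = -5045/22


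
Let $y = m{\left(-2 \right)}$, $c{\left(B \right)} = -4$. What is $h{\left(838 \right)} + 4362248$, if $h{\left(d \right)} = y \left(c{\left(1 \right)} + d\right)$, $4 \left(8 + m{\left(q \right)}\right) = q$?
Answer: $4355159$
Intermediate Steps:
$m{\left(q \right)} = -8 + \frac{q}{4}$
$y = - \frac{17}{2}$ ($y = -8 + \frac{1}{4} \left(-2\right) = -8 - \frac{1}{2} = - \frac{17}{2} \approx -8.5$)
$h{\left(d \right)} = 34 - \frac{17 d}{2}$ ($h{\left(d \right)} = - \frac{17 \left(-4 + d\right)}{2} = 34 - \frac{17 d}{2}$)
$h{\left(838 \right)} + 4362248 = \left(34 - 7123\right) + 4362248 = -7089 + 4362248 = 4355159$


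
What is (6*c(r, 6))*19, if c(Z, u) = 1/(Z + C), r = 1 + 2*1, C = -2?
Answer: 114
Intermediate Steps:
r = 3 (r = 1 + 2 = 3)
c(Z, u) = 1/(-2 + Z) (c(Z, u) = 1/(Z - 2) = 1/(-2 + Z))
(6*c(r, 6))*19 = (6/(-2 + 3))*19 = (6/1)*19 = (6*1)*19 = 6*19 = 114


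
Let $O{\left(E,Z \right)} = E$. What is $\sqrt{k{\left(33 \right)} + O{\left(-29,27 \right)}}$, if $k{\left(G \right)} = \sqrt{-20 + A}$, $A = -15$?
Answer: $\sqrt{-29 + i \sqrt{35}} \approx 0.54649 + 5.4128 i$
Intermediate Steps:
$k{\left(G \right)} = i \sqrt{35}$ ($k{\left(G \right)} = \sqrt{-20 - 15} = \sqrt{-35} = i \sqrt{35}$)
$\sqrt{k{\left(33 \right)} + O{\left(-29,27 \right)}} = \sqrt{i \sqrt{35} - 29} = \sqrt{-29 + i \sqrt{35}}$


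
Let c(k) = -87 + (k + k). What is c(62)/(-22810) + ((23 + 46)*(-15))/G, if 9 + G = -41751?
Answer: 245147/10583840 ≈ 0.023162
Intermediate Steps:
G = -41760 (G = -9 - 41751 = -41760)
c(k) = -87 + 2*k
c(62)/(-22810) + ((23 + 46)*(-15))/G = (-87 + 2*62)/(-22810) + ((23 + 46)*(-15))/(-41760) = (-87 + 124)*(-1/22810) + (69*(-15))*(-1/41760) = 37*(-1/22810) - 1035*(-1/41760) = -37/22810 + 23/928 = 245147/10583840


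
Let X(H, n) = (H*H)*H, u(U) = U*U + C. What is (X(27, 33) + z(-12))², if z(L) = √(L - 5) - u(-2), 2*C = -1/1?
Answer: 1549130813/4 + 39359*I*√17 ≈ 3.8728e+8 + 1.6228e+5*I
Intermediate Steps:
C = -½ (C = (-1/1)/2 = (-1*1)/2 = (½)*(-1) = -½ ≈ -0.50000)
u(U) = -½ + U² (u(U) = U*U - ½ = U² - ½ = -½ + U²)
z(L) = -7/2 + √(-5 + L) (z(L) = √(L - 5) - (-½ + (-2)²) = √(-5 + L) - (-½ + 4) = √(-5 + L) - 1*7/2 = √(-5 + L) - 7/2 = -7/2 + √(-5 + L))
X(H, n) = H³ (X(H, n) = H²*H = H³)
(X(27, 33) + z(-12))² = (27³ + (-7/2 + √(-5 - 12)))² = (19683 + (-7/2 + √(-17)))² = (19683 + (-7/2 + I*√17))² = (39359/2 + I*√17)²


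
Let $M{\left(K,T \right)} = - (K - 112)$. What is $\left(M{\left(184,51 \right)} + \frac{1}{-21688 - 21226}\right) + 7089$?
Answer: $\frac{301127537}{42914} \approx 7017.0$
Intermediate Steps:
$M{\left(K,T \right)} = 112 - K$ ($M{\left(K,T \right)} = - (-112 + K) = 112 - K$)
$\left(M{\left(184,51 \right)} + \frac{1}{-21688 - 21226}\right) + 7089 = \left(\left(112 - 184\right) + \frac{1}{-21688 - 21226}\right) + 7089 = \left(\left(112 - 184\right) + \frac{1}{-42914}\right) + 7089 = \left(-72 - \frac{1}{42914}\right) + 7089 = - \frac{3089809}{42914} + 7089 = \frac{301127537}{42914}$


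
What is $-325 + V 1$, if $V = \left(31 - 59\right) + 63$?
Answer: $-290$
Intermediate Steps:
$V = 35$ ($V = -28 + 63 = 35$)
$-325 + V 1 = -325 + 35 \cdot 1 = -325 + 35 = -290$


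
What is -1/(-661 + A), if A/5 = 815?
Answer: -1/3414 ≈ -0.00029291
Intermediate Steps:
A = 4075 (A = 5*815 = 4075)
-1/(-661 + A) = -1/(-661 + 4075) = -1/3414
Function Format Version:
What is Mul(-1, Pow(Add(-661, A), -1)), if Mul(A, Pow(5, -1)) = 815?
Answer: Rational(-1, 3414) ≈ -0.00029291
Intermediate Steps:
A = 4075 (A = Mul(5, 815) = 4075)
Mul(-1, Pow(Add(-661, A), -1)) = Mul(-1, Pow(Add(-661, 4075), -1)) = Mul(-1, Pow(3414, -1)) = Mul(-1, Rational(1, 3414)) = Rational(-1, 3414)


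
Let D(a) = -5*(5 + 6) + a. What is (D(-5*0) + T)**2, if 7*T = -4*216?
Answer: 1560001/49 ≈ 31837.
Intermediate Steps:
T = -864/7 (T = (-4*216)/7 = (1/7)*(-864) = -864/7 ≈ -123.43)
D(a) = -55 + a (D(a) = -5*11 + a = -55 + a)
(D(-5*0) + T)**2 = ((-55 - 5*0) - 864/7)**2 = ((-55 + 0) - 864/7)**2 = (-55 - 864/7)**2 = (-1249/7)**2 = 1560001/49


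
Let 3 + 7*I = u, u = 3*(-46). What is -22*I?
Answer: 3102/7 ≈ 443.14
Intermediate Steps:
u = -138
I = -141/7 (I = -3/7 + (⅐)*(-138) = -3/7 - 138/7 = -141/7 ≈ -20.143)
-22*I = -22*(-141/7) = 3102/7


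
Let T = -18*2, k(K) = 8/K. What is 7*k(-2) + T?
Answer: -64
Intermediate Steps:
T = -36
7*k(-2) + T = 7*(8/(-2)) - 36 = 7*(8*(-½)) - 36 = 7*(-4) - 36 = -28 - 36 = -64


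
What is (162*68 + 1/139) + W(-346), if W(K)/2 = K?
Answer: 1435037/139 ≈ 10324.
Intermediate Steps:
W(K) = 2*K
(162*68 + 1/139) + W(-346) = (162*68 + 1/139) + 2*(-346) = (11016 + 1/139) - 692 = 1531225/139 - 692 = 1435037/139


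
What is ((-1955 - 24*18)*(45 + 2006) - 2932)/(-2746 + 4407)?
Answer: -4898669/1661 ≈ -2949.2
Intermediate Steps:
((-1955 - 24*18)*(45 + 2006) - 2932)/(-2746 + 4407) = ((-1955 - 432)*2051 - 2932)/1661 = (-2387*2051 - 2932)*(1/1661) = (-4895737 - 2932)*(1/1661) = -4898669*1/1661 = -4898669/1661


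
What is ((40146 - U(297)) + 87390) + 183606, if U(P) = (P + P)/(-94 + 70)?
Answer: 1244667/4 ≈ 3.1117e+5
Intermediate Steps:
U(P) = -P/12 (U(P) = (2*P)/(-24) = (2*P)*(-1/24) = -P/12)
((40146 - U(297)) + 87390) + 183606 = ((40146 - (-1)*297/12) + 87390) + 183606 = ((40146 - 1*(-99/4)) + 87390) + 183606 = ((40146 + 99/4) + 87390) + 183606 = (160683/4 + 87390) + 183606 = 510243/4 + 183606 = 1244667/4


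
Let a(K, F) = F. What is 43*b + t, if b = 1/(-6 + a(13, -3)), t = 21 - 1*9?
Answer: 65/9 ≈ 7.2222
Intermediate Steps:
t = 12 (t = 21 - 9 = 12)
b = -⅑ (b = 1/(-6 - 3) = 1/(-9) = -⅑ ≈ -0.11111)
43*b + t = 43*(-⅑) + 12 = -43/9 + 12 = 65/9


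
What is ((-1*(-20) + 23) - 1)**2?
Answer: 1764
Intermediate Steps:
((-1*(-20) + 23) - 1)**2 = ((20 + 23) - 1)**2 = (43 - 1)**2 = 42**2 = 1764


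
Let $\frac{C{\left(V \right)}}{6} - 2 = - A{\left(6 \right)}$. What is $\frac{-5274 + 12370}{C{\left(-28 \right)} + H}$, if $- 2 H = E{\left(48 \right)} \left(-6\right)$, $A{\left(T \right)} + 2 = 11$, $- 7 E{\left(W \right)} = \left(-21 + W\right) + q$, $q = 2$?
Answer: $- \frac{49672}{381} \approx -130.37$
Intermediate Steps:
$E{\left(W \right)} = \frac{19}{7} - \frac{W}{7}$ ($E{\left(W \right)} = - \frac{\left(-21 + W\right) + 2}{7} = - \frac{-19 + W}{7} = \frac{19}{7} - \frac{W}{7}$)
$A{\left(T \right)} = 9$ ($A{\left(T \right)} = -2 + 11 = 9$)
$C{\left(V \right)} = -42$ ($C{\left(V \right)} = 12 + 6 \left(\left(-1\right) 9\right) = 12 + 6 \left(-9\right) = 12 - 54 = -42$)
$H = - \frac{87}{7}$ ($H = - \frac{\left(\frac{19}{7} - \frac{48}{7}\right) \left(-6\right)}{2} = - \frac{\left(- \frac{29}{7}\right) \left(-6\right)}{2} = \left(- \frac{1}{2}\right) \frac{174}{7} = - \frac{87}{7} \approx -12.429$)
$\frac{-5274 + 12370}{C{\left(-28 \right)} + H} = \frac{-5274 + 12370}{-42 - \frac{87}{7}} = \frac{7096}{- \frac{381}{7}} = 7096 \left(- \frac{7}{381}\right) = - \frac{49672}{381}$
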